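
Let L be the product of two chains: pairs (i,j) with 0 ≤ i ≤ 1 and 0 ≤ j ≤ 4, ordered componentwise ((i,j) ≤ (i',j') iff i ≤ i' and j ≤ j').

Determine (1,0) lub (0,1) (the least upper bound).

(1,1)

In a product of chains, the join is componentwise max, giving (1,1).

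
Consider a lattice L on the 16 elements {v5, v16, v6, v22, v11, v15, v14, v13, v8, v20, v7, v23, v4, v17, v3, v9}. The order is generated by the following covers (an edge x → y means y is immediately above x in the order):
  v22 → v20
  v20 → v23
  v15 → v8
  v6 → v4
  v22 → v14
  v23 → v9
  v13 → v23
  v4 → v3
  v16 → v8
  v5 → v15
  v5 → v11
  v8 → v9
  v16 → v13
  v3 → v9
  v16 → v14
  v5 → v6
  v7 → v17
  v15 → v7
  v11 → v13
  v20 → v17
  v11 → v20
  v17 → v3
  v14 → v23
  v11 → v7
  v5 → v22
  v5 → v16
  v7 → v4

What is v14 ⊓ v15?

Common lower bounds of {v14, v15}: v5.
The greatest among these is v5.

v5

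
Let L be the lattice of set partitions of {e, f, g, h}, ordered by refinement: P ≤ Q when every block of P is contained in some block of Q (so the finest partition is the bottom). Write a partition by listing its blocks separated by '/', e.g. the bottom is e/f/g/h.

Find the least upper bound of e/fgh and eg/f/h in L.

efgh

The join of e/fgh and eg/f/h merges any blocks that overlap across the partitions, giving efgh.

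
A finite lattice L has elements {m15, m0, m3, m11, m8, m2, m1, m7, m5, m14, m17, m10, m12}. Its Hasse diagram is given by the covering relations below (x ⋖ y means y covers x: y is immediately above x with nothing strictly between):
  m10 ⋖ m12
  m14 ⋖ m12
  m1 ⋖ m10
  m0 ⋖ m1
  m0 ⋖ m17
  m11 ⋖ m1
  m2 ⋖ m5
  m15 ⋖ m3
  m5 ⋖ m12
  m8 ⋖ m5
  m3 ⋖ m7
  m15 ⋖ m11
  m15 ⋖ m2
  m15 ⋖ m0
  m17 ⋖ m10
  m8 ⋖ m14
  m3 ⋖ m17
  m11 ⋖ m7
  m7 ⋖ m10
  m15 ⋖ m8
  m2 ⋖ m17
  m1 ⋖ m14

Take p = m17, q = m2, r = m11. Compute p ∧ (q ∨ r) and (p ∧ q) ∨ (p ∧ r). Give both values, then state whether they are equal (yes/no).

q ∨ r = m10, so p ∧ (q ∨ r) = m17 ∧ m10 = m17.
p ∧ q = m2 and p ∧ r = m15, so (p ∧ q) ∨ (p ∧ r) = m2 ∨ m15 = m2.
Equal: no.

m17; m2; no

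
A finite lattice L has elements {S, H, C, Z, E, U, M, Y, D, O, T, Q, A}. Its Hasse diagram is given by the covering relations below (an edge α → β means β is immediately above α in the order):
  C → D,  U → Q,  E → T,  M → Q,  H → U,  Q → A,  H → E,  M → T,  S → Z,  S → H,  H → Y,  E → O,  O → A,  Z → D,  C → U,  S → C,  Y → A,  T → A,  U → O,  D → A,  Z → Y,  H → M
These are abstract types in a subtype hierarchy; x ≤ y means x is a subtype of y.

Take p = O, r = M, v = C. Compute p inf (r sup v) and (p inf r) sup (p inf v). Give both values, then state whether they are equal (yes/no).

U; U; yes

r sup v = Q, so p inf (r sup v) = O inf Q = U.
p inf r = H and p inf v = C, so (p inf r) sup (p inf v) = H sup C = U.
Equal: yes.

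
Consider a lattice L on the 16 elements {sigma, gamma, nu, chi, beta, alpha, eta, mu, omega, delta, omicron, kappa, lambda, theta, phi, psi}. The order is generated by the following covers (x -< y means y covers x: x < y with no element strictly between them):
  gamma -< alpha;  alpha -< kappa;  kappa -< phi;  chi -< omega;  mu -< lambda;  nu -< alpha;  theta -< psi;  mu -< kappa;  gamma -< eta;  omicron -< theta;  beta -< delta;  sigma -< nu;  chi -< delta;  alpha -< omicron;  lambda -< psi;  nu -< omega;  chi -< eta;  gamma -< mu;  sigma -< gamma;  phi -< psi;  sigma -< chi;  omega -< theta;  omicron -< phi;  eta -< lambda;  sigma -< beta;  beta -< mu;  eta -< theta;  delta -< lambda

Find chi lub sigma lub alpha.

theta

Common upper bounds of {chi, sigma, alpha}: psi, theta.
The least among these is theta.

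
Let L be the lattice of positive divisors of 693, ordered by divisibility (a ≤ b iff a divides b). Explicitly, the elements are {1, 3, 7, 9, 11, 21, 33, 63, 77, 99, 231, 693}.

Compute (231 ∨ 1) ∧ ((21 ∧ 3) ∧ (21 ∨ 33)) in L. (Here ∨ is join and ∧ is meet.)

3

231 ∨ 1 = 231
21 ∧ 3 = 3
21 ∨ 33 = 231
3 ∧ 231 = 3
231 ∧ 3 = 3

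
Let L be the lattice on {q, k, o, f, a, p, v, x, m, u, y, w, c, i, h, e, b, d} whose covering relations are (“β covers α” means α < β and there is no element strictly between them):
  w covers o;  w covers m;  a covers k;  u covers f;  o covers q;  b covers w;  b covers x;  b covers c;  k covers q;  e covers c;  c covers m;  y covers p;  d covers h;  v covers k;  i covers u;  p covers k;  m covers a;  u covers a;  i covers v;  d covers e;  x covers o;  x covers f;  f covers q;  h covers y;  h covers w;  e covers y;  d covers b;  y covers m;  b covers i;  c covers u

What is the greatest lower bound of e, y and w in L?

Common lower bounds of {e, y, w}: a, k, m, q.
The greatest among these is m.

m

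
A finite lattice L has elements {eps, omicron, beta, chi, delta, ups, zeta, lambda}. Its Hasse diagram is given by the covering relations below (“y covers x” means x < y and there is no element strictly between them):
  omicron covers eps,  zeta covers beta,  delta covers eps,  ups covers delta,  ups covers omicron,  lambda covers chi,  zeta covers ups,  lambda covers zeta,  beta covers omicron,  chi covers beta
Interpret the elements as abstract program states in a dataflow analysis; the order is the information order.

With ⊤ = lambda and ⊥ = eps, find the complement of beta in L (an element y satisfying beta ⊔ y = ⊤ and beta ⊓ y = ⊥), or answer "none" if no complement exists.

For every candidate y, either beta ∨ y ≠ lambda or beta ∧ y ≠ eps; no complement exists.

none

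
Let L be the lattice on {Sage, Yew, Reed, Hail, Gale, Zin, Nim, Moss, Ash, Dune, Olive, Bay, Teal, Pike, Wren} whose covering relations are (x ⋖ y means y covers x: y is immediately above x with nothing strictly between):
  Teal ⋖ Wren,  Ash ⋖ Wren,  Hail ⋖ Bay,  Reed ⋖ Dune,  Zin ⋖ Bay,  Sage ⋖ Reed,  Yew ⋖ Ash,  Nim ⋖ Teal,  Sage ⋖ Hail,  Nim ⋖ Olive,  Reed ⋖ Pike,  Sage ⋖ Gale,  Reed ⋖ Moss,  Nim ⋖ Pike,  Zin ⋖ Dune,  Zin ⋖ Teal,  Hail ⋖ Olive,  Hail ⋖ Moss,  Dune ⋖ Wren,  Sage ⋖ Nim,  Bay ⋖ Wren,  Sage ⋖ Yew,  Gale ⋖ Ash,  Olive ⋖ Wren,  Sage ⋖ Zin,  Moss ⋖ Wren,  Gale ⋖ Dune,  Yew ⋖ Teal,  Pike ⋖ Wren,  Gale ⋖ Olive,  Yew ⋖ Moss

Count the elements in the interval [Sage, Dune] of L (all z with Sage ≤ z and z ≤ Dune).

5

The interval [Sage, Dune] = {Dune, Gale, Reed, Sage, Zin}, which has 5 elements.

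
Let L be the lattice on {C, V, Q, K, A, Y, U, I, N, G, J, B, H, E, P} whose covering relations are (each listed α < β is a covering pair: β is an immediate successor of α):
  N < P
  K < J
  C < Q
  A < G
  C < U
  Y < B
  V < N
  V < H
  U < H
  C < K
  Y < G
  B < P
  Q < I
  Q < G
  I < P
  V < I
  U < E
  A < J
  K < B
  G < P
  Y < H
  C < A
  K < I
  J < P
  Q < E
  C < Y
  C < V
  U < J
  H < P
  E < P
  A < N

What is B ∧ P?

Common lower bounds of {B, P}: B, C, K, Y.
The greatest among these is B.

B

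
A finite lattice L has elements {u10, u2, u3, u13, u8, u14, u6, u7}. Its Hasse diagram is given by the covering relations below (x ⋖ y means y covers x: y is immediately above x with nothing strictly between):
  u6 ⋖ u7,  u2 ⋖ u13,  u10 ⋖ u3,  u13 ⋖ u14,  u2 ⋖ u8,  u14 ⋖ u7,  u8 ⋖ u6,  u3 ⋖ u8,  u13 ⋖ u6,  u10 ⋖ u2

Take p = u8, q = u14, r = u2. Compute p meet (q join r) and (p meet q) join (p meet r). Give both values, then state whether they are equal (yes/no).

q join r = u14, so p meet (q join r) = u8 meet u14 = u2.
p meet q = u2 and p meet r = u2, so (p meet q) join (p meet r) = u2 join u2 = u2.
Equal: yes.

u2; u2; yes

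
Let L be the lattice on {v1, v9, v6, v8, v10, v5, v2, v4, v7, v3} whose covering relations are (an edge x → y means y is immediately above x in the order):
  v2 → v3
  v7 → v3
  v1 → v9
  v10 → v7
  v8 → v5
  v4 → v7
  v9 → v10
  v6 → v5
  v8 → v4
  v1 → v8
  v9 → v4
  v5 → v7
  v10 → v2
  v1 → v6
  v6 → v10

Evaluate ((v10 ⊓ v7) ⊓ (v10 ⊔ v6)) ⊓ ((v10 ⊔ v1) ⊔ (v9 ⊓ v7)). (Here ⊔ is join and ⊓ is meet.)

v10 ∧ v7 = v10
v10 ∨ v6 = v10
v10 ∧ v10 = v10
v10 ∨ v1 = v10
v9 ∧ v7 = v9
v10 ∨ v9 = v10
v10 ∧ v10 = v10

v10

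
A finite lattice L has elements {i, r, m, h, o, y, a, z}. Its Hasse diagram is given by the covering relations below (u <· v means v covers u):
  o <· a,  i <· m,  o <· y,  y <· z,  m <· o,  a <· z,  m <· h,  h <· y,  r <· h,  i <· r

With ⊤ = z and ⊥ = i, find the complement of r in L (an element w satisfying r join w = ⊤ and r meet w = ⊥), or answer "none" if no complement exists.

a

Need w with r ∨ w = z and r ∧ w = i.
Checking each element gives: a.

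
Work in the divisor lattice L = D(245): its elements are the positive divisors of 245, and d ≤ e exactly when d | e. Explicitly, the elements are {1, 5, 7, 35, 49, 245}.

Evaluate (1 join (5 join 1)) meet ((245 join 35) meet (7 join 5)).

5

5 ∨ 1 = 5
1 ∨ 5 = 5
245 ∨ 35 = 245
7 ∨ 5 = 35
245 ∧ 35 = 35
5 ∧ 35 = 5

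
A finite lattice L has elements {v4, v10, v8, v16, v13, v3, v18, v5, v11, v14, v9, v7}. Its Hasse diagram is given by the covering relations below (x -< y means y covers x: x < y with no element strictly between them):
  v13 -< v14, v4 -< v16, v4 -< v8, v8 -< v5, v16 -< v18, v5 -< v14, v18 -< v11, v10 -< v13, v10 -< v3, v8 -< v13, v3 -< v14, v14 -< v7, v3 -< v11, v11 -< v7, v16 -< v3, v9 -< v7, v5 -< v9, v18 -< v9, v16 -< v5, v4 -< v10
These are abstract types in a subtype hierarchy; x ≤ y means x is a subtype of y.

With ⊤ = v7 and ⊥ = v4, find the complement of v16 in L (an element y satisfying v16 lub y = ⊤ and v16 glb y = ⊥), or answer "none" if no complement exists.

none

For every candidate y, either v16 ∨ y ≠ v7 or v16 ∧ y ≠ v4; no complement exists.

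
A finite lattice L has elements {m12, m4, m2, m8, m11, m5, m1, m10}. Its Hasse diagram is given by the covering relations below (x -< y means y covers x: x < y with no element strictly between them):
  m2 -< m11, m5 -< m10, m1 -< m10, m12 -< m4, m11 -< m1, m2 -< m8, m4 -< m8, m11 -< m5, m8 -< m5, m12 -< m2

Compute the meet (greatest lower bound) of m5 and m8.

m8

Common lower bounds of {m5, m8}: m12, m2, m4, m8.
The greatest among these is m8.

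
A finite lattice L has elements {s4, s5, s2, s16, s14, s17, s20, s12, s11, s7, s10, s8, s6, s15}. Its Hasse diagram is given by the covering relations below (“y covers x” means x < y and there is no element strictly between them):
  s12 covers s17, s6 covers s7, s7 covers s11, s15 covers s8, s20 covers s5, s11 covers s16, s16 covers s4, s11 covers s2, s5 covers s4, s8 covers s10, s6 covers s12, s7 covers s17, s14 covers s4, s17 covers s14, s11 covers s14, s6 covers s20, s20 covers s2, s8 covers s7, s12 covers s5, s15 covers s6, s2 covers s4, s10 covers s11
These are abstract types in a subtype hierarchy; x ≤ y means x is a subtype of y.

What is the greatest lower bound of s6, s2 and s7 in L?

Common lower bounds of {s6, s2, s7}: s2, s4.
The greatest among these is s2.

s2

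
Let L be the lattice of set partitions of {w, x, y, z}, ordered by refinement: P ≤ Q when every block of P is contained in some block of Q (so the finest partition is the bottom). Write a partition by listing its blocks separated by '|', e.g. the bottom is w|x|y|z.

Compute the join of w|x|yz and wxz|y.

wxyz

The join of w|x|yz and wxz|y merges any blocks that overlap across the partitions, giving wxyz.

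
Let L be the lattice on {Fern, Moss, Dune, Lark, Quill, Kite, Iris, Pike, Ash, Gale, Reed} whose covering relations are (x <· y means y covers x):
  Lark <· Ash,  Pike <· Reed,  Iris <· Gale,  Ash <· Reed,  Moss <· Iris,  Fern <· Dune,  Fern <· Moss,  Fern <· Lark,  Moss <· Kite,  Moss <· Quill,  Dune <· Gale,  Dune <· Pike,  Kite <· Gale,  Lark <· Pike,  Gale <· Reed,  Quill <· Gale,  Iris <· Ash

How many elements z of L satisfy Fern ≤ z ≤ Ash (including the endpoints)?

5

The interval [Fern, Ash] = {Ash, Fern, Iris, Lark, Moss}, which has 5 elements.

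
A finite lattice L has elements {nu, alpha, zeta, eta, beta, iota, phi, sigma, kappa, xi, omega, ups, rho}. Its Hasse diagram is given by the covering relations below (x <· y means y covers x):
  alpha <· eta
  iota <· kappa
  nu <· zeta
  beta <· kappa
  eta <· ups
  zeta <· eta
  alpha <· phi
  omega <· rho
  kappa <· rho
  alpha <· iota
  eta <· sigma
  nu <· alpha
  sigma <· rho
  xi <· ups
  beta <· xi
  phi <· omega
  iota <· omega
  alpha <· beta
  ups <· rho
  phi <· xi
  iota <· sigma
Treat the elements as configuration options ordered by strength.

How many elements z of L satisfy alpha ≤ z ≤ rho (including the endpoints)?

11

The interval [alpha, rho] = {alpha, beta, eta, iota, kappa, omega, phi, rho, sigma, ups, xi}, which has 11 elements.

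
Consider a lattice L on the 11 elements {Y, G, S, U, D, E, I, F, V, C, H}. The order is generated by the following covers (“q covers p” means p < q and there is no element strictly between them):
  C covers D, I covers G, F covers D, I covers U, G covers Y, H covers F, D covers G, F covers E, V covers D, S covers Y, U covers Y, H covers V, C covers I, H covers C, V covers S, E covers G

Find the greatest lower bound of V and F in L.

D

Common lower bounds of {V, F}: D, G, Y.
The greatest among these is D.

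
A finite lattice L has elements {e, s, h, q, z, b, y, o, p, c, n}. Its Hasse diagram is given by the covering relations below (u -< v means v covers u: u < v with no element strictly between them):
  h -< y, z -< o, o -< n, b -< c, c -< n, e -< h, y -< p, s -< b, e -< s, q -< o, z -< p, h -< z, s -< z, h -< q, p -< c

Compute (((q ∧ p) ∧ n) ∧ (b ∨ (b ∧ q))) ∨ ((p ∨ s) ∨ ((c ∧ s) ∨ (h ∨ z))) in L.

p

q ∧ p = h
h ∧ n = h
b ∧ q = e
b ∨ e = b
h ∧ b = e
p ∨ s = p
c ∧ s = s
h ∨ z = z
s ∨ z = z
p ∨ z = p
e ∨ p = p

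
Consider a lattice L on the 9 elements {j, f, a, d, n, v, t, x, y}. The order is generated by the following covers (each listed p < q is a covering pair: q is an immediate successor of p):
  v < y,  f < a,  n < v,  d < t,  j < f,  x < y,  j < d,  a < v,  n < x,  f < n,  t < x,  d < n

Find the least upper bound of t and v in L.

Common upper bounds of {t, v}: y.
The least among these is y.

y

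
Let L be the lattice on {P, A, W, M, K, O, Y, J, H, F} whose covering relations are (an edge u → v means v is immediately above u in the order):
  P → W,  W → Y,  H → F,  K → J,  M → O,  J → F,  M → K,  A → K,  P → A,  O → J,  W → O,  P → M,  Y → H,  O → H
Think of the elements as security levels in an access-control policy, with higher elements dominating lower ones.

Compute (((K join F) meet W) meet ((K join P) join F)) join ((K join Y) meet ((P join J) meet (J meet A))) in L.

K ∨ F = F
F ∧ W = W
K ∨ P = K
K ∨ F = F
W ∧ F = W
K ∨ Y = F
P ∨ J = J
J ∧ A = A
J ∧ A = A
F ∧ A = A
W ∨ A = J

J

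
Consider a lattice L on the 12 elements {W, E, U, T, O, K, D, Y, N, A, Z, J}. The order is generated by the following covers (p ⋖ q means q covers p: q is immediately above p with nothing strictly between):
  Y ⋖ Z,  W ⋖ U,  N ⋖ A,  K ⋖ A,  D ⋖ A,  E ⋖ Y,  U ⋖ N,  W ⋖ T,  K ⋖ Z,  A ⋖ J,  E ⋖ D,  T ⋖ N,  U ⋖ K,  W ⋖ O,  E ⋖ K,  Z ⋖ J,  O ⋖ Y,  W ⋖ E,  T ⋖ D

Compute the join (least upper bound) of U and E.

Common upper bounds of {U, E}: A, J, K, Z.
The least among these is K.

K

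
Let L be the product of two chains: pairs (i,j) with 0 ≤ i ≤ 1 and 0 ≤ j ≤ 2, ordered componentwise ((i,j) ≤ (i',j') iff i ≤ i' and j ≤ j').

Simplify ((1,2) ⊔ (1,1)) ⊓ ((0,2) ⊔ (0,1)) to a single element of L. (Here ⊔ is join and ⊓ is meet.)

(1,2) ∨ (1,1) = (1,2)
(0,2) ∨ (0,1) = (0,2)
(1,2) ∧ (0,2) = (0,2)

(0,2)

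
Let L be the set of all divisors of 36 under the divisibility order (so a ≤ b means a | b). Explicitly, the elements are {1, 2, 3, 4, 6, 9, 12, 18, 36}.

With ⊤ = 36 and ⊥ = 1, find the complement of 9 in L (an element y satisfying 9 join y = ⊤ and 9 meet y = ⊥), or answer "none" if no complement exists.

Need y with 9 ∨ y = 36 and 9 ∧ y = 1.
Checking each element gives: 4.

4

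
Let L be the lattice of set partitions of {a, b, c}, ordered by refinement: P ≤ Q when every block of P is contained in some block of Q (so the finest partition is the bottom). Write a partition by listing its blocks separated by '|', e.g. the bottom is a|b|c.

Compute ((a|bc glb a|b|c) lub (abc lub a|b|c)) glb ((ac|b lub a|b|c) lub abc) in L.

a|bc ∧ a|b|c = a|b|c
abc ∨ a|b|c = abc
a|b|c ∨ abc = abc
ac|b ∨ a|b|c = ac|b
ac|b ∨ abc = abc
abc ∧ abc = abc

abc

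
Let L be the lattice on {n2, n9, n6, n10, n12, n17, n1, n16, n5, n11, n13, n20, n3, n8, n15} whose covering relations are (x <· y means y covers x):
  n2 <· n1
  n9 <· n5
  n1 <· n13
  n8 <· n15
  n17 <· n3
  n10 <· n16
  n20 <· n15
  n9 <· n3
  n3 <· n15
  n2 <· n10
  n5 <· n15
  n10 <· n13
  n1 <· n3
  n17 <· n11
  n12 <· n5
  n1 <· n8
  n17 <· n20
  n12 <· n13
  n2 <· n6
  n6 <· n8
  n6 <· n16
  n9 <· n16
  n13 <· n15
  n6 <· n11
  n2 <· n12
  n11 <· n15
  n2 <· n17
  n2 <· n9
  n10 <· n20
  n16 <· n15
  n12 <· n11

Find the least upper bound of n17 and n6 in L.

n11

Common upper bounds of {n17, n6}: n11, n15.
The least among these is n11.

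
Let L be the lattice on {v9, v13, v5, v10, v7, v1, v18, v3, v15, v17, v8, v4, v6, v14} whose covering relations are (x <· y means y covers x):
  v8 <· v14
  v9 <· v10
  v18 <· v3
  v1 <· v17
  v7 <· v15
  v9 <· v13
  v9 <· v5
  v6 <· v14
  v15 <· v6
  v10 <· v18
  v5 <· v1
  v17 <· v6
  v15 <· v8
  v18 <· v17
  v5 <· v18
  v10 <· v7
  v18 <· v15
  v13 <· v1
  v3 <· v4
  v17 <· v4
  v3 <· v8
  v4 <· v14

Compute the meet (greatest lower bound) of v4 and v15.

v18

Common lower bounds of {v4, v15}: v10, v18, v5, v9.
The greatest among these is v18.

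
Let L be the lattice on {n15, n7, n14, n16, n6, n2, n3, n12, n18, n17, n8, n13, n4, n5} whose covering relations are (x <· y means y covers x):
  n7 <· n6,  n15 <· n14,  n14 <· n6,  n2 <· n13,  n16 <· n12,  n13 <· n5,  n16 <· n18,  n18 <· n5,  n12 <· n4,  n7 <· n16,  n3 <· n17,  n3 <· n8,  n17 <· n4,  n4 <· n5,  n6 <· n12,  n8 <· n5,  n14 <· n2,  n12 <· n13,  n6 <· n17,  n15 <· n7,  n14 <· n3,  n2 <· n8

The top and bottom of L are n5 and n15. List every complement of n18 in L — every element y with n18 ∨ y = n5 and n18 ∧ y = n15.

n14, n2, n3, n8

Need y with n18 ∨ y = n5 and n18 ∧ y = n15.
Checking each element gives: n14, n2, n3, n8.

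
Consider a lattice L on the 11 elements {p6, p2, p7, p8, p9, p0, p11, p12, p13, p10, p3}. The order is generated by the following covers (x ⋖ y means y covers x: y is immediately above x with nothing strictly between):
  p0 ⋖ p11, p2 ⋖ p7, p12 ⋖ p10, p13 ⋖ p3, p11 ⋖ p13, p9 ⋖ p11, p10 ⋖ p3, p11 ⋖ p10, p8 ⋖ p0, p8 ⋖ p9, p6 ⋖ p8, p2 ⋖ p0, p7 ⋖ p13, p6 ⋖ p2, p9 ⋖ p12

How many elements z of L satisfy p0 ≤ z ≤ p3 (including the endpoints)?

5

The interval [p0, p3] = {p0, p10, p11, p13, p3}, which has 5 elements.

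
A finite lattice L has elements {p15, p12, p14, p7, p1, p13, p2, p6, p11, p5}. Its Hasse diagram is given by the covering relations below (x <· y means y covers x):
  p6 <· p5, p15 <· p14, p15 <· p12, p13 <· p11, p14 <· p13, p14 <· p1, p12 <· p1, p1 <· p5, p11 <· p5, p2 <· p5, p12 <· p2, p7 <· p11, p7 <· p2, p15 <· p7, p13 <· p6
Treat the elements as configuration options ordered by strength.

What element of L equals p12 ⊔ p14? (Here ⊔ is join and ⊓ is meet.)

p12 ∨ p14 = p1

p1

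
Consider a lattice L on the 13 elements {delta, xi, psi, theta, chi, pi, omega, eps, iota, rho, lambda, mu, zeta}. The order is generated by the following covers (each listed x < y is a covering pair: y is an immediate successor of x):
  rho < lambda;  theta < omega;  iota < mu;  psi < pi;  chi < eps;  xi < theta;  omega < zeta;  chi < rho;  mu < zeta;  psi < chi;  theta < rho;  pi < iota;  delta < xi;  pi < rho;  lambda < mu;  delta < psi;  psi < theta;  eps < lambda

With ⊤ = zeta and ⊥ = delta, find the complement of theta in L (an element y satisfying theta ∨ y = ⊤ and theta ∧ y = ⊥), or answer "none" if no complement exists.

For every candidate y, either theta ∨ y ≠ zeta or theta ∧ y ≠ delta; no complement exists.

none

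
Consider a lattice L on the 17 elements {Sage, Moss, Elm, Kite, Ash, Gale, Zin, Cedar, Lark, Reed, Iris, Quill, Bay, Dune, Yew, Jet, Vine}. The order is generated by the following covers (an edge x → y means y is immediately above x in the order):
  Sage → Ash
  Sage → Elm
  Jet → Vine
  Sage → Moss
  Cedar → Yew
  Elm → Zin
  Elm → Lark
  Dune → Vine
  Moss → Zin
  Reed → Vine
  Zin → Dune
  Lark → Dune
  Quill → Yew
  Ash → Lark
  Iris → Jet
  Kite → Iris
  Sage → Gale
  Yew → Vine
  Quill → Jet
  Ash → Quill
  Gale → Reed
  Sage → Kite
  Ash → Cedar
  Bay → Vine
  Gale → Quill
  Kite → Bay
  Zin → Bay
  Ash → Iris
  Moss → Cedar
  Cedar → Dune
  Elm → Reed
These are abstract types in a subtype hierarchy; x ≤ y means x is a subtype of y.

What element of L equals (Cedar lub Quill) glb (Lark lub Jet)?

Cedar ∨ Quill = Yew
Lark ∨ Jet = Vine
Yew ∧ Vine = Yew

Yew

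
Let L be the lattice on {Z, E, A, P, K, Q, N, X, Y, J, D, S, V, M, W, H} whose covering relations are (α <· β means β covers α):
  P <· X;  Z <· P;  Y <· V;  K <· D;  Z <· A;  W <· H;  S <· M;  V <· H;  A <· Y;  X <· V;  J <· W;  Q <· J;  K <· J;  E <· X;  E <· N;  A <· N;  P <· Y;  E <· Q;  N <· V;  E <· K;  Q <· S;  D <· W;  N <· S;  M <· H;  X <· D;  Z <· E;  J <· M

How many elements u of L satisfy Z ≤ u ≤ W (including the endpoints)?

The interval [Z, W] = {D, E, J, K, P, Q, W, X, Z}, which has 9 elements.

9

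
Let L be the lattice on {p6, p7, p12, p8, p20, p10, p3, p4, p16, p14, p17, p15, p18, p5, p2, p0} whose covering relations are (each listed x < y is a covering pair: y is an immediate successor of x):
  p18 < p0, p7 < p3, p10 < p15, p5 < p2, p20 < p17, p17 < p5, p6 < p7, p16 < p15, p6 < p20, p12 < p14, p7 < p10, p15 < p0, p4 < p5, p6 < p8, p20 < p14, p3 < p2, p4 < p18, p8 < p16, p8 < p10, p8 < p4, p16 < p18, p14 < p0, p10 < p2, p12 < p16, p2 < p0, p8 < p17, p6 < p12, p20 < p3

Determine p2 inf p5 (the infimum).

p5

Common lower bounds of {p2, p5}: p17, p20, p4, p5, p6, p8.
The greatest among these is p5.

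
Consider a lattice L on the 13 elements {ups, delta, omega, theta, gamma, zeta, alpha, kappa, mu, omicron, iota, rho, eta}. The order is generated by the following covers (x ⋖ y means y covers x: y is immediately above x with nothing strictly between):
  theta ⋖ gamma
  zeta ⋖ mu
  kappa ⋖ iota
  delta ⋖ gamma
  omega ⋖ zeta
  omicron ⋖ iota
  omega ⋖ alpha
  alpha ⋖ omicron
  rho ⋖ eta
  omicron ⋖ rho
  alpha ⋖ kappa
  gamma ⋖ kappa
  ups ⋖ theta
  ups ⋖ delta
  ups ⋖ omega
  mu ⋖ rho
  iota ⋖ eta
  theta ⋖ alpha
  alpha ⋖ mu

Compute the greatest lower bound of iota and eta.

Common lower bounds of {iota, eta}: alpha, delta, gamma, iota, kappa, omega, omicron, theta, ups.
The greatest among these is iota.

iota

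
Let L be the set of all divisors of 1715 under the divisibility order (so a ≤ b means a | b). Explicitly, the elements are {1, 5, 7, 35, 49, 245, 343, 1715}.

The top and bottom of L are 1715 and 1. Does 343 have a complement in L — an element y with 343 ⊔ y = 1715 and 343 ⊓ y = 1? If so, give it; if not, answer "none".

Need y with 343 ∨ y = 1715 and 343 ∧ y = 1.
Checking each element gives: 5.

5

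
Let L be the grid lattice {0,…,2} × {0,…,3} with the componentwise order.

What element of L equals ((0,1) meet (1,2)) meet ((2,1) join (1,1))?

(0,1) ∧ (1,2) = (0,1)
(2,1) ∨ (1,1) = (2,1)
(0,1) ∧ (2,1) = (0,1)

(0,1)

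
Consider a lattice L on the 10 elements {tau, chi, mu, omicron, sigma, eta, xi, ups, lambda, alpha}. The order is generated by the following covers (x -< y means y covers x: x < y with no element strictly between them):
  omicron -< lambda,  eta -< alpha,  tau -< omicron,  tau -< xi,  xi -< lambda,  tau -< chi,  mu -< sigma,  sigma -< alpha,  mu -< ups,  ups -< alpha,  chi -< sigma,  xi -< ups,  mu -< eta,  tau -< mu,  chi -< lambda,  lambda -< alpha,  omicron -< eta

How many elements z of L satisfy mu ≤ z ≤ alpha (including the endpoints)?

The interval [mu, alpha] = {alpha, eta, mu, sigma, ups}, which has 5 elements.

5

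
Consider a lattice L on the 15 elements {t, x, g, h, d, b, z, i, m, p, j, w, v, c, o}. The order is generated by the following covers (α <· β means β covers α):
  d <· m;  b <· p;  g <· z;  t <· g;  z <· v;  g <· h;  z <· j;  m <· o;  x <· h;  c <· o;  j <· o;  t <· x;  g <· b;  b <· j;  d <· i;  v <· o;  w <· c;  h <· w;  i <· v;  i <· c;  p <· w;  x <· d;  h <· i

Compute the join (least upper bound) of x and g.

Common upper bounds of {x, g}: c, h, i, o, v, w.
The least among these is h.

h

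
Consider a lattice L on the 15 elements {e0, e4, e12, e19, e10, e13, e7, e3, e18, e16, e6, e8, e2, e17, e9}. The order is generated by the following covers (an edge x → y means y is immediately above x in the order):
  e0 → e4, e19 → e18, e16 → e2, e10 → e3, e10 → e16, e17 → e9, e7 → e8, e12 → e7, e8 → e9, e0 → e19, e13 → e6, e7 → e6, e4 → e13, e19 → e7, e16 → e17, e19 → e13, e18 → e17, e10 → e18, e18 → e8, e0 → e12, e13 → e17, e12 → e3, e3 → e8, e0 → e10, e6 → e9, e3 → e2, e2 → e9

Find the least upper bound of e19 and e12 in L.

Common upper bounds of {e19, e12}: e6, e7, e8, e9.
The least among these is e7.

e7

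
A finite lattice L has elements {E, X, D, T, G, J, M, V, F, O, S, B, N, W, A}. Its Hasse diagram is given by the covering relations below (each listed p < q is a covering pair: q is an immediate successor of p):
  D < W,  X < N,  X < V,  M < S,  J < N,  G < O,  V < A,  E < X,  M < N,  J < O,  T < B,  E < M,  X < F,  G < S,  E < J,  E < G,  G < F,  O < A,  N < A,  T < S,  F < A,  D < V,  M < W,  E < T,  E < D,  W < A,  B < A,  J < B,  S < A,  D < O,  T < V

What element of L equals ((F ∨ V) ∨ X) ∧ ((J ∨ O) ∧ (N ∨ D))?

F ∨ V = A
A ∨ X = A
J ∨ O = O
N ∨ D = A
O ∧ A = O
A ∧ O = O

O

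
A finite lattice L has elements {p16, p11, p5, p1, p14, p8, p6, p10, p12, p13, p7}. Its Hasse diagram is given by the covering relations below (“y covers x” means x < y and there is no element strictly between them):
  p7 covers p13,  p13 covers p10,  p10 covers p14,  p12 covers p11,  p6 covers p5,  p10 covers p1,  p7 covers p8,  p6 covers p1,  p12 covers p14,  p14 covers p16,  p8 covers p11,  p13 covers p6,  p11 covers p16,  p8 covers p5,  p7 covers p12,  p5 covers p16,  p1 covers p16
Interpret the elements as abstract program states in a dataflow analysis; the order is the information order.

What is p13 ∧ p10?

Common lower bounds of {p13, p10}: p1, p10, p14, p16.
The greatest among these is p10.

p10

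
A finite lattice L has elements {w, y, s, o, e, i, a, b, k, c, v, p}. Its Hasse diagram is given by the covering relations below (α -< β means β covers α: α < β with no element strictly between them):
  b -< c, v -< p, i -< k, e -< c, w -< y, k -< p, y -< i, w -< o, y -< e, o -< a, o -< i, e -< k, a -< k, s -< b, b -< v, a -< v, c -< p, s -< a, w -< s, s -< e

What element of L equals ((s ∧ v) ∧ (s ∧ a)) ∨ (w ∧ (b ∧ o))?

s ∧ v = s
s ∧ a = s
s ∧ s = s
b ∧ o = w
w ∧ w = w
s ∨ w = s

s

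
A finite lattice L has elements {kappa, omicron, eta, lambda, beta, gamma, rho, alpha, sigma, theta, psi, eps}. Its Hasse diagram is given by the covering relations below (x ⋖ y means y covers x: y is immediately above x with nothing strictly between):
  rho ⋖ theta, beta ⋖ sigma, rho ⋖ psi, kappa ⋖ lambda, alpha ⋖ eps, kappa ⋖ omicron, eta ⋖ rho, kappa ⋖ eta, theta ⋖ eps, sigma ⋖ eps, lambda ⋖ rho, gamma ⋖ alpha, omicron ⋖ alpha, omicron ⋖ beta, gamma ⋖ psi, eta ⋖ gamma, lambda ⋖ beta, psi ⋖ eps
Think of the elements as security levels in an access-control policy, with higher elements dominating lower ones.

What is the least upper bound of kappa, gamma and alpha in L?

alpha

Common upper bounds of {kappa, gamma, alpha}: alpha, eps.
The least among these is alpha.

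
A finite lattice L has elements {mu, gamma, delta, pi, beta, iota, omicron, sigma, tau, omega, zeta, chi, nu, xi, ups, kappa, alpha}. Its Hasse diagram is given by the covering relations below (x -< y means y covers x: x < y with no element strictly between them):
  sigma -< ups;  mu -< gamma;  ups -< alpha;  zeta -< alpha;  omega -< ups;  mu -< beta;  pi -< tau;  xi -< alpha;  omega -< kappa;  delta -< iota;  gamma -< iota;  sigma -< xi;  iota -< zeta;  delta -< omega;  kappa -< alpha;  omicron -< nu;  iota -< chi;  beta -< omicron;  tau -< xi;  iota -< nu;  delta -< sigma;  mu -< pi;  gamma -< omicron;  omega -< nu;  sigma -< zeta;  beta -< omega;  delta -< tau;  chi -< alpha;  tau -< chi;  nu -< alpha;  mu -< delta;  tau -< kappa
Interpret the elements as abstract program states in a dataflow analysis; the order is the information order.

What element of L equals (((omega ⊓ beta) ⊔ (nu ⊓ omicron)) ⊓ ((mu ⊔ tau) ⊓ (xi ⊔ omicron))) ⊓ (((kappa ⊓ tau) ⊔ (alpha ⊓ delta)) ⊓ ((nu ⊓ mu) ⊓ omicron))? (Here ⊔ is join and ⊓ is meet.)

mu

omega ∧ beta = beta
nu ∧ omicron = omicron
beta ∨ omicron = omicron
mu ∨ tau = tau
xi ∨ omicron = alpha
tau ∧ alpha = tau
omicron ∧ tau = mu
kappa ∧ tau = tau
alpha ∧ delta = delta
tau ∨ delta = tau
nu ∧ mu = mu
mu ∧ omicron = mu
tau ∧ mu = mu
mu ∧ mu = mu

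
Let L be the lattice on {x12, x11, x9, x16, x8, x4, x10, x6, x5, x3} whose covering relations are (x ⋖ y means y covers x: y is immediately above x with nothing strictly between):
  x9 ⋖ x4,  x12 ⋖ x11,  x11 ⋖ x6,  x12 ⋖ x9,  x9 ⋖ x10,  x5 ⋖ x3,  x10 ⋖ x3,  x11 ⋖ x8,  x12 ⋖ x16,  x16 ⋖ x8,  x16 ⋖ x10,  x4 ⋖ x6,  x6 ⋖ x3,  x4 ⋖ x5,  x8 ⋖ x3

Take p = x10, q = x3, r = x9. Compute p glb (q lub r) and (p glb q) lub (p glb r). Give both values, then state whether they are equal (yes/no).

x10; x10; yes

q lub r = x3, so p glb (q lub r) = x10 glb x3 = x10.
p glb q = x10 and p glb r = x9, so (p glb q) lub (p glb r) = x10 lub x9 = x10.
Equal: yes.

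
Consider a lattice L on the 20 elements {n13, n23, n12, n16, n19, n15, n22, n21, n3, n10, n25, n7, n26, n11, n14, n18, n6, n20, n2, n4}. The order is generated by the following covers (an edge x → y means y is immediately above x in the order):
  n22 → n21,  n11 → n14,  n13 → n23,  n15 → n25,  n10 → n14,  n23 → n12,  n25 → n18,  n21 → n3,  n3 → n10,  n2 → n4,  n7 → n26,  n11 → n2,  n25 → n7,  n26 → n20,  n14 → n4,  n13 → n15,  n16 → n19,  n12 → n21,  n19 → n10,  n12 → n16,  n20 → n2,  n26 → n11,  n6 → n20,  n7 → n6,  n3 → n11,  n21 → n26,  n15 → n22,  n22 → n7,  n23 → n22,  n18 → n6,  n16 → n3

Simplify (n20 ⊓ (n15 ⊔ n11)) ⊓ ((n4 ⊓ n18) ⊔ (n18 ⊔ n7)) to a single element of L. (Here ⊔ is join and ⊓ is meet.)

n7

n15 ∨ n11 = n11
n20 ∧ n11 = n26
n4 ∧ n18 = n18
n18 ∨ n7 = n6
n18 ∨ n6 = n6
n26 ∧ n6 = n7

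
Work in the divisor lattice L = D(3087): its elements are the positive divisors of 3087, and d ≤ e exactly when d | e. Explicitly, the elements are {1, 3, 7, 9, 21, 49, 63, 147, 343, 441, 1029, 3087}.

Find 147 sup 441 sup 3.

441

In the divisibility order, the join is the least common multiple: lcm(147, 441, 3) = 441.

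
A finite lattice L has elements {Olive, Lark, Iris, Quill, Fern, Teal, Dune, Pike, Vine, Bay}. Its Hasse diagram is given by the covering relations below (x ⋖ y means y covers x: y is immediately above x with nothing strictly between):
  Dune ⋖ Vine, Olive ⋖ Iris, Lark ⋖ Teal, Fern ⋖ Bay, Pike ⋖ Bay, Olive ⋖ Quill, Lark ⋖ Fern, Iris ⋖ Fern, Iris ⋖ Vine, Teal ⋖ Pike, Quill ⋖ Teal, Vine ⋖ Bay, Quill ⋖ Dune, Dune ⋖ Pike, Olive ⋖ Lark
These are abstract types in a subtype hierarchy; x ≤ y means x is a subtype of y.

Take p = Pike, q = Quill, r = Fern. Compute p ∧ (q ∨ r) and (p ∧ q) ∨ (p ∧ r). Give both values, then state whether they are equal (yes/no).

Pike; Teal; no

q ∨ r = Bay, so p ∧ (q ∨ r) = Pike ∧ Bay = Pike.
p ∧ q = Quill and p ∧ r = Lark, so (p ∧ q) ∨ (p ∧ r) = Quill ∨ Lark = Teal.
Equal: no.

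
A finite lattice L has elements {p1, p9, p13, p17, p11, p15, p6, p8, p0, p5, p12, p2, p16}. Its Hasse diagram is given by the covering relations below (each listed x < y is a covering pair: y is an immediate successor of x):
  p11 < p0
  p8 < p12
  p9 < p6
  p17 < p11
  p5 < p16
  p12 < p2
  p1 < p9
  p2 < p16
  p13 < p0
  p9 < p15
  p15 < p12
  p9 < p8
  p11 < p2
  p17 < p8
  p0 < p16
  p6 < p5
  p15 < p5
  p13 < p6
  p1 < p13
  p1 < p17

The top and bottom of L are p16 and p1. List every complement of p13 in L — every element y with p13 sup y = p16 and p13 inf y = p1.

Need y with p13 ∨ y = p16 and p13 ∧ y = p1.
Checking each element gives: p12, p2, p8.

p12, p2, p8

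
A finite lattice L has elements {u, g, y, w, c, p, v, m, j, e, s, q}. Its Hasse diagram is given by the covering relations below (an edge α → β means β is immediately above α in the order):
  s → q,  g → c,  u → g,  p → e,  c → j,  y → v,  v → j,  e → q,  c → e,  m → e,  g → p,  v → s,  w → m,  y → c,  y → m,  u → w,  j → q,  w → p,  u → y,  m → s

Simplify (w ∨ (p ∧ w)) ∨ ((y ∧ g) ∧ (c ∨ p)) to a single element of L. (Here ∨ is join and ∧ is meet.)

p ∧ w = w
w ∨ w = w
y ∧ g = u
c ∨ p = e
u ∧ e = u
w ∨ u = w

w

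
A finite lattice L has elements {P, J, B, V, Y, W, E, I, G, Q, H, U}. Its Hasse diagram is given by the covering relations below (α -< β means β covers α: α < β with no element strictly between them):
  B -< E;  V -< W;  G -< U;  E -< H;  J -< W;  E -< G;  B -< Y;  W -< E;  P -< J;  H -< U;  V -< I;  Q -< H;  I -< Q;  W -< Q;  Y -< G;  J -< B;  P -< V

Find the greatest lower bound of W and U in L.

Common lower bounds of {W, U}: J, P, V, W.
The greatest among these is W.

W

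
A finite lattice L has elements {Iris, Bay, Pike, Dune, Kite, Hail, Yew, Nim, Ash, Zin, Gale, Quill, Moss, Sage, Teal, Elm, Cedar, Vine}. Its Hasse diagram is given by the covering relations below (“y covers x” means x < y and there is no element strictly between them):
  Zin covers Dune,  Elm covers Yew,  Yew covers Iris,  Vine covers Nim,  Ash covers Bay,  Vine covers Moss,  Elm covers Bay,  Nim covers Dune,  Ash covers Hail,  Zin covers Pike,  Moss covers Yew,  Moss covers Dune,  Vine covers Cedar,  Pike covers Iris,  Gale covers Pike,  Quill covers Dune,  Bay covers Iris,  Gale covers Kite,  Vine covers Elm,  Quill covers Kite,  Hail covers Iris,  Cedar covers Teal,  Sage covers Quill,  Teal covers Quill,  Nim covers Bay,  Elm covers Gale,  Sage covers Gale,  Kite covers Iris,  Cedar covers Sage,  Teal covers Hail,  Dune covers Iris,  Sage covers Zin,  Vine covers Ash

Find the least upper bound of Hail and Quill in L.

Teal

Common upper bounds of {Hail, Quill}: Cedar, Teal, Vine.
The least among these is Teal.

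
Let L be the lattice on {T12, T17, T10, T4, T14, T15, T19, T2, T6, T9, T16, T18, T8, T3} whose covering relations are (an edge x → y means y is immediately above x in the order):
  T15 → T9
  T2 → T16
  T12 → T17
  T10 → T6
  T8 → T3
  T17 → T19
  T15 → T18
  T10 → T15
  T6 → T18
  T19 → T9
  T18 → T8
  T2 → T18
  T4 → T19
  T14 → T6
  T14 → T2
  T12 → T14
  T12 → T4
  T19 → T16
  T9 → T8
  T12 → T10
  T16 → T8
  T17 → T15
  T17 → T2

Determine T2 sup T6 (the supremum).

T18

Common upper bounds of {T2, T6}: T18, T3, T8.
The least among these is T18.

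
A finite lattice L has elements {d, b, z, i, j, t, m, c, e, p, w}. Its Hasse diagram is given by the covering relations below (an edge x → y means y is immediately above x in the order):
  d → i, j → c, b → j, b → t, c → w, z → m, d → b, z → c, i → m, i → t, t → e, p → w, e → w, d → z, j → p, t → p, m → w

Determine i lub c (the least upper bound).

Common upper bounds of {i, c}: w.
The least among these is w.

w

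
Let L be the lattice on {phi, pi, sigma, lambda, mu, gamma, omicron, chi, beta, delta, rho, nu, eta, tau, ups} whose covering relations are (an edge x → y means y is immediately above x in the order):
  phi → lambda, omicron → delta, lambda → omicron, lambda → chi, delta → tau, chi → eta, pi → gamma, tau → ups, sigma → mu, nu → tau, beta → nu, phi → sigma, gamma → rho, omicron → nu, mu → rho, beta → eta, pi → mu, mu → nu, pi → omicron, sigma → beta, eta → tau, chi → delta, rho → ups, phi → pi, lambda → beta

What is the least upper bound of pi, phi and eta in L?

tau

Common upper bounds of {pi, phi, eta}: tau, ups.
The least among these is tau.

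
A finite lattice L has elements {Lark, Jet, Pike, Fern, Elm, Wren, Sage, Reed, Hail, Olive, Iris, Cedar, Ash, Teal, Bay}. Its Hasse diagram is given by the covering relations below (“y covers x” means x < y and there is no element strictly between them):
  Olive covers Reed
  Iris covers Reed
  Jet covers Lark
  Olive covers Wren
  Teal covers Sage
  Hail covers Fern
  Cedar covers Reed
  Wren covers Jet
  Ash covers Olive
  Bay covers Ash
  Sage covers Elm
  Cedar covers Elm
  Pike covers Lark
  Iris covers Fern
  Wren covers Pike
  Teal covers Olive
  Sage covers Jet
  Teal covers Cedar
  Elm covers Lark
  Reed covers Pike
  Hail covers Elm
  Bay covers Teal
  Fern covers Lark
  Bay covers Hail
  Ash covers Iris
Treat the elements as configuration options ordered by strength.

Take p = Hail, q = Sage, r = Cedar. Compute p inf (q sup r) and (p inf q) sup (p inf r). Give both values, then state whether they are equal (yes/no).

Elm; Elm; yes

q sup r = Teal, so p inf (q sup r) = Hail inf Teal = Elm.
p inf q = Elm and p inf r = Elm, so (p inf q) sup (p inf r) = Elm sup Elm = Elm.
Equal: yes.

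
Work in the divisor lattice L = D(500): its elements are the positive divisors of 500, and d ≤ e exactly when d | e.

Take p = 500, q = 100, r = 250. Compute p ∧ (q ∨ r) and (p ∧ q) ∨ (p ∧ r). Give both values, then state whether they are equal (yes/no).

500; 500; yes

q ∨ r = 500, so p ∧ (q ∨ r) = 500 ∧ 500 = 500.
p ∧ q = 100 and p ∧ r = 250, so (p ∧ q) ∨ (p ∧ r) = 100 ∨ 250 = 500.
Equal: yes.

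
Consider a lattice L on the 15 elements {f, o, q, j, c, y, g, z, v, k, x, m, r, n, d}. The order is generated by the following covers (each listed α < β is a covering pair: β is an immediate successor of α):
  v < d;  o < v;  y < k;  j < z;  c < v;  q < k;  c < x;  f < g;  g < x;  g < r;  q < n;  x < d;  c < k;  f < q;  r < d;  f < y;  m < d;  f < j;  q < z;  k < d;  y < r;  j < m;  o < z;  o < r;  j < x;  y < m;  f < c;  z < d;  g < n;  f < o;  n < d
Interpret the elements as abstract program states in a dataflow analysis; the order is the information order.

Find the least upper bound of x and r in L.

d

Common upper bounds of {x, r}: d.
The least among these is d.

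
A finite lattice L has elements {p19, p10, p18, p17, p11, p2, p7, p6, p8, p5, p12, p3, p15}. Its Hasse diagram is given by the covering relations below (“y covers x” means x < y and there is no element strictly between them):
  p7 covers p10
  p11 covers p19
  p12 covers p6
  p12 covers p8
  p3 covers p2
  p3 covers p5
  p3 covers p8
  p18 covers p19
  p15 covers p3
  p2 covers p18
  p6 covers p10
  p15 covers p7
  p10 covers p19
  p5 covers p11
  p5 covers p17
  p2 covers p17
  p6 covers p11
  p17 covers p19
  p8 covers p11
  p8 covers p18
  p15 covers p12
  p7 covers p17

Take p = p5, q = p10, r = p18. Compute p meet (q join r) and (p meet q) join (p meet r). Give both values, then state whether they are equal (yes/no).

q join r = p12, so p meet (q join r) = p5 meet p12 = p11.
p meet q = p19 and p meet r = p19, so (p meet q) join (p meet r) = p19 join p19 = p19.
Equal: no.

p11; p19; no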